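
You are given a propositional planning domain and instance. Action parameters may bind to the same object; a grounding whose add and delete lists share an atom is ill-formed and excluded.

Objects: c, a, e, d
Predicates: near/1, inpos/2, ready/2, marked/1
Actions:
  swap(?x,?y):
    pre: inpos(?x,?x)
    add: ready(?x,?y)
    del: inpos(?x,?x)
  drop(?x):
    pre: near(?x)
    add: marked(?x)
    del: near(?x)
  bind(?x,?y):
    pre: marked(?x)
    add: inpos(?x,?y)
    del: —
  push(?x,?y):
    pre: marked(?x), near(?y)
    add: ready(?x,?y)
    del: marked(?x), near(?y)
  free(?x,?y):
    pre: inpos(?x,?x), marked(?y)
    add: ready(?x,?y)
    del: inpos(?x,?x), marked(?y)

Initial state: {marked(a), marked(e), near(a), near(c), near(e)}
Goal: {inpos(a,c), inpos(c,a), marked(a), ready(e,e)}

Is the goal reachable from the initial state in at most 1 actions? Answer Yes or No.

No

1. drop(c)  →  {marked(a), marked(c), marked(e), near(a), near(e)}
2. bind(c,a)  →  {inpos(c,a), marked(a), marked(c), marked(e), near(a), near(e)}
3. bind(a,c)  →  {inpos(a,c), inpos(c,a), marked(a), marked(c), marked(e), near(a), near(e)}
4. push(e,e)  →  {inpos(a,c), inpos(c,a), marked(a), marked(c), near(a), ready(e,e)}
optimal plan length = 4; 4 > 1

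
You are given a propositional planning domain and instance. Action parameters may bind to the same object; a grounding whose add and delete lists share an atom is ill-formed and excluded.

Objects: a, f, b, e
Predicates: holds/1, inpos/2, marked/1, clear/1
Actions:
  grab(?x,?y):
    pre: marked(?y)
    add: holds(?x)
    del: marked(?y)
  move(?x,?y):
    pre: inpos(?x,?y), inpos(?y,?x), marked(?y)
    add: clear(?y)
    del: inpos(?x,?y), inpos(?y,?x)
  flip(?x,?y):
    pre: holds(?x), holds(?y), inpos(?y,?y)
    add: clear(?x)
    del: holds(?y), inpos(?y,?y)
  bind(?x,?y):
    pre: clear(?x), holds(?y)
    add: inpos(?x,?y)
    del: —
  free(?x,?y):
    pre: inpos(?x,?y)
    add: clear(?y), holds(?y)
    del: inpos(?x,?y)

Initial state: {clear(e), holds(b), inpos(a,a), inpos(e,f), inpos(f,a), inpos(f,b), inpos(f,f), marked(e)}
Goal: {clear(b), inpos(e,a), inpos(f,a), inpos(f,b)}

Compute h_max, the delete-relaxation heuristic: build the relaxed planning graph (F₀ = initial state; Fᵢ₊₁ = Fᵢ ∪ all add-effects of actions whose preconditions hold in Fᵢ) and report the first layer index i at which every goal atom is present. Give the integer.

2

F0 = init (8 atoms)
F1 = F0 ∪ {clear(a), clear(b), clear(f), holds(a), holds(e), holds(f), inpos(e,b)}  (15 atoms)
F2 = F1 ∪ {inpos(a,b), inpos(a,e), inpos(a,f), inpos(b,a), inpos(b,b), inpos(b,e), inpos(b,f), inpos(e,a), inpos(e,e), inpos(f,e)}  (25 atoms)
goal ⊆ F2  ⇒  h_max = 2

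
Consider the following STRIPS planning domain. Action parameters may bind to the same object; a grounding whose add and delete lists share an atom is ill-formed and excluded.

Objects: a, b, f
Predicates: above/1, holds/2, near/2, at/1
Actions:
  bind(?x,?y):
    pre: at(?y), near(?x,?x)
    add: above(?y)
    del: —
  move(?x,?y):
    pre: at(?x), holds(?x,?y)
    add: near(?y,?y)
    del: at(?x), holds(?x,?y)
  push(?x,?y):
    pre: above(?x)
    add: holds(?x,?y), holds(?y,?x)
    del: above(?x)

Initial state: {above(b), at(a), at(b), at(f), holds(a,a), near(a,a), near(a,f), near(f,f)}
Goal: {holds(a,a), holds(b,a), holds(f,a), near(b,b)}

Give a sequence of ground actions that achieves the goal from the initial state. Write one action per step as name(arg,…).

bind(a,a); push(a,f); push(b,a); move(a,b)

1. bind(a,a)  →  {above(a), above(b), at(a), at(b), at(f), holds(a,a), near(a,a), near(a,f), near(f,f)}
2. push(a,f)  →  {above(b), at(a), at(b), at(f), holds(a,a), holds(a,f), holds(f,a), near(a,a), near(a,f), near(f,f)}
3. push(b,a)  →  {at(a), at(b), at(f), holds(a,a), holds(a,b), holds(a,f), holds(b,a), holds(f,a), near(a,a), near(a,f), near(f,f)}
4. move(a,b)  →  {at(b), at(f), holds(a,a), holds(a,f), holds(b,a), holds(f,a), near(a,a), near(a,f), near(b,b), near(f,f)}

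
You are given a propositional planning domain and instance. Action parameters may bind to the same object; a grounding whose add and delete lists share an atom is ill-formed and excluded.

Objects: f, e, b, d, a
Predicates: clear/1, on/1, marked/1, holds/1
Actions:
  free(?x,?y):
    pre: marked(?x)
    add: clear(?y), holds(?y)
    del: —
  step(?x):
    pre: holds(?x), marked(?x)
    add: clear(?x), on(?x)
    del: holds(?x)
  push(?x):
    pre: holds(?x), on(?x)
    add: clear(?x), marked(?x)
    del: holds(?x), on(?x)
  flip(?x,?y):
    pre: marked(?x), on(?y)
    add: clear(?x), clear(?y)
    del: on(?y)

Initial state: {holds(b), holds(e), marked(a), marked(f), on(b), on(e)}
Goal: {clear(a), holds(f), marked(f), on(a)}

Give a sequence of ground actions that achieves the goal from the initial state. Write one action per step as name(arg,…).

1. free(f,f)  →  {clear(f), holds(b), holds(e), holds(f), marked(a), marked(f), on(b), on(e)}
2. free(f,a)  →  {clear(a), clear(f), holds(a), holds(b), holds(e), holds(f), marked(a), marked(f), on(b), on(e)}
3. step(a)  →  {clear(a), clear(f), holds(b), holds(e), holds(f), marked(a), marked(f), on(a), on(b), on(e)}

free(f,f); free(f,a); step(a)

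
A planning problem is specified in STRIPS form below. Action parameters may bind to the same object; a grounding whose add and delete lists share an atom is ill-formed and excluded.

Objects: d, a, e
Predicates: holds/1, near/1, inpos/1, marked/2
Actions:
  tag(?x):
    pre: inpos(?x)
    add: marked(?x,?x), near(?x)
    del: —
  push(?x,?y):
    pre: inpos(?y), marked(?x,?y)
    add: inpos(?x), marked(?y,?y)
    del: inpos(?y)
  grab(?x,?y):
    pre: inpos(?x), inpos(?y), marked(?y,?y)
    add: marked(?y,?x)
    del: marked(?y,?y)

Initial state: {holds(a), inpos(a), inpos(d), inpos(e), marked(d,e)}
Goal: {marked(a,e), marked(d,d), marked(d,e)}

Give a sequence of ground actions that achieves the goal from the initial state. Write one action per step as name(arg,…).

1. tag(d)  →  {holds(a), inpos(a), inpos(d), inpos(e), marked(d,d), marked(d,e), near(d)}
2. tag(a)  →  {holds(a), inpos(a), inpos(d), inpos(e), marked(a,a), marked(d,d), marked(d,e), near(a), near(d)}
3. grab(e,a)  →  {holds(a), inpos(a), inpos(d), inpos(e), marked(a,e), marked(d,d), marked(d,e), near(a), near(d)}

tag(d); tag(a); grab(e,a)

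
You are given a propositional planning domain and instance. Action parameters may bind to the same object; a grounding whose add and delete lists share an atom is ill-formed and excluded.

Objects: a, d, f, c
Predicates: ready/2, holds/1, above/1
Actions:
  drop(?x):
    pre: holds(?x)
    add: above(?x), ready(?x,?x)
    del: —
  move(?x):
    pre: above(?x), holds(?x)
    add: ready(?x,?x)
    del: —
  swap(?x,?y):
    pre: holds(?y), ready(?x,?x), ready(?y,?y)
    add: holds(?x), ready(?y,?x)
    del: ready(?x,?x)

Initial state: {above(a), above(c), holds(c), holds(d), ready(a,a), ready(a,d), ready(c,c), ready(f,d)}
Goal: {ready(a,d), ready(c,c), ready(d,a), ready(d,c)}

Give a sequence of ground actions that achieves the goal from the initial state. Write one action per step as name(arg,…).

1. drop(d)  →  {above(a), above(c), above(d), holds(c), holds(d), ready(a,a), ready(a,d), ready(c,c), ready(d,d), ready(f,d)}
2. swap(a,d)  →  {above(a), above(c), above(d), holds(a), holds(c), holds(d), ready(a,d), ready(c,c), ready(d,a), ready(d,d), ready(f,d)}
3. swap(c,d)  →  {above(a), above(c), above(d), holds(a), holds(c), holds(d), ready(a,d), ready(d,a), ready(d,c), ready(d,d), ready(f,d)}
4. drop(c)  →  {above(a), above(c), above(d), holds(a), holds(c), holds(d), ready(a,d), ready(c,c), ready(d,a), ready(d,c), ready(d,d), ready(f,d)}

drop(d); swap(a,d); swap(c,d); drop(c)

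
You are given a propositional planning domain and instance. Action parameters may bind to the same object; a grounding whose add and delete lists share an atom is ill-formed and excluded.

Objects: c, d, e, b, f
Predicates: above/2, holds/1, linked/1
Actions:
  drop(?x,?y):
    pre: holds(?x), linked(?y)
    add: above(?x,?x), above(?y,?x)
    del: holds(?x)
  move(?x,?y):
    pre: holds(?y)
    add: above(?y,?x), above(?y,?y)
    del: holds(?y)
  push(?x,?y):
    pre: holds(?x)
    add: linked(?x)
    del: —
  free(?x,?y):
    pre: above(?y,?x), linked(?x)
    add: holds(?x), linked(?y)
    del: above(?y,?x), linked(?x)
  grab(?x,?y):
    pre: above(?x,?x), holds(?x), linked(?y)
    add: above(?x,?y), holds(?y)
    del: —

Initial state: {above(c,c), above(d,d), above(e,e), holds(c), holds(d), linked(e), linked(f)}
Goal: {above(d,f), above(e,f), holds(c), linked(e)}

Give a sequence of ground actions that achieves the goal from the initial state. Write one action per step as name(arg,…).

1. grab(d,f)  →  {above(c,c), above(d,d), above(d,f), above(e,e), holds(c), holds(d), holds(f), linked(e), linked(f)}
2. drop(f,e)  →  {above(c,c), above(d,d), above(d,f), above(e,e), above(e,f), above(f,f), holds(c), holds(d), linked(e), linked(f)}

grab(d,f); drop(f,e)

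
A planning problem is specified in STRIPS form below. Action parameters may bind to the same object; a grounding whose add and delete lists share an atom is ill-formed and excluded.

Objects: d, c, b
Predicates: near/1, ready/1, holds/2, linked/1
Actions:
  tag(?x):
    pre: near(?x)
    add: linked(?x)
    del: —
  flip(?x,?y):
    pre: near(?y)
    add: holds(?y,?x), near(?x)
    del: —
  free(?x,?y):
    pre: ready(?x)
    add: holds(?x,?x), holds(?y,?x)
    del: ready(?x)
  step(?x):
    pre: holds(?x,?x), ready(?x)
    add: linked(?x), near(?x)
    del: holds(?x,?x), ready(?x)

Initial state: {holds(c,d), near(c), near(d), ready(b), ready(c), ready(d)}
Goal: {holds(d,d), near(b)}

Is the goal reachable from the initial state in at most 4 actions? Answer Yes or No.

1. flip(d,d)  →  {holds(c,d), holds(d,d), near(c), near(d), ready(b), ready(c), ready(d)}
2. flip(b,d)  →  {holds(c,d), holds(d,b), holds(d,d), near(b), near(c), near(d), ready(b), ready(c), ready(d)}
optimal plan length = 2; 2 ≤ 4

Yes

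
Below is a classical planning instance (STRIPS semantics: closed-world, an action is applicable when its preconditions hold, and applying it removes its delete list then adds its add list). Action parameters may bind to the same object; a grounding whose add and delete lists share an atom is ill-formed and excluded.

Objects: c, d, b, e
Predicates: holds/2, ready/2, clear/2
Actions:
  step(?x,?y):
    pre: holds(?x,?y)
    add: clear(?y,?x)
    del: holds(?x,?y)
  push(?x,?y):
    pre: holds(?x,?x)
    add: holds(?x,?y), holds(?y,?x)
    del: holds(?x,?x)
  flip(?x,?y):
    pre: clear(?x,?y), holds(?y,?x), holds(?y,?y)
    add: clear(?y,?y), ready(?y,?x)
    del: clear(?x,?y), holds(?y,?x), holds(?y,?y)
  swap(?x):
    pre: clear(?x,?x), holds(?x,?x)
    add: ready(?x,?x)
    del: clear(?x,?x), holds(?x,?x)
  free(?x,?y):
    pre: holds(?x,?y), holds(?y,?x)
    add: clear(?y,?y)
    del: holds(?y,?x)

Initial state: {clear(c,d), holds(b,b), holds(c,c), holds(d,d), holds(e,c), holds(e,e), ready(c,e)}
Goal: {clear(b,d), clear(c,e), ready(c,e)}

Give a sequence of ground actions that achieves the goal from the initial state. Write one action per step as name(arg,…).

1. step(e,c)  →  {clear(c,d), clear(c,e), holds(b,b), holds(c,c), holds(d,d), holds(e,e), ready(c,e)}
2. push(d,b)  →  {clear(c,d), clear(c,e), holds(b,b), holds(b,d), holds(c,c), holds(d,b), holds(e,e), ready(c,e)}
3. step(d,b)  →  {clear(b,d), clear(c,d), clear(c,e), holds(b,b), holds(b,d), holds(c,c), holds(e,e), ready(c,e)}

step(e,c); push(d,b); step(d,b)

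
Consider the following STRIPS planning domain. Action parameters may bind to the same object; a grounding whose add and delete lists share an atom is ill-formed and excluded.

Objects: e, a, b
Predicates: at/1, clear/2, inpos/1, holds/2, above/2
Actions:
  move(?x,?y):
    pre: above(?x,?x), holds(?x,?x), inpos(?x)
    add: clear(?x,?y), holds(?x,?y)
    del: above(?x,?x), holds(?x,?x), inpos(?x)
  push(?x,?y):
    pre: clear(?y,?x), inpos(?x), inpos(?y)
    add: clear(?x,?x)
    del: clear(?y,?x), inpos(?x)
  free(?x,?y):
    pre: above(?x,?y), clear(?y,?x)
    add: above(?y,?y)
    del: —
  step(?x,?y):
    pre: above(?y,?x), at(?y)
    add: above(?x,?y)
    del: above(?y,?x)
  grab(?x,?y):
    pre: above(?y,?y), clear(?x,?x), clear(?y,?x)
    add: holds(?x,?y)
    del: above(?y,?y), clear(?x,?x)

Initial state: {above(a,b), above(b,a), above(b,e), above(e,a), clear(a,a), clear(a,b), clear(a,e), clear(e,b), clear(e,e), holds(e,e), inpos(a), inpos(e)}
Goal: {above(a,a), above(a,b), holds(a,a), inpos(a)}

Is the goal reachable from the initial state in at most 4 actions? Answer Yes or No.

1. free(e,a)  →  {above(a,a), above(a,b), above(b,a), above(b,e), above(e,a), clear(a,a), clear(a,b), clear(a,e), clear(e,b), clear(e,e), holds(e,e), inpos(a), inpos(e)}
2. grab(a,a)  →  {above(a,b), above(b,a), above(b,e), above(e,a), clear(a,b), clear(a,e), clear(e,b), clear(e,e), holds(a,a), holds(e,e), inpos(a), inpos(e)}
3. free(e,a)  →  {above(a,a), above(a,b), above(b,a), above(b,e), above(e,a), clear(a,b), clear(a,e), clear(e,b), clear(e,e), holds(a,a), holds(e,e), inpos(a), inpos(e)}
optimal plan length = 3; 3 ≤ 4

Yes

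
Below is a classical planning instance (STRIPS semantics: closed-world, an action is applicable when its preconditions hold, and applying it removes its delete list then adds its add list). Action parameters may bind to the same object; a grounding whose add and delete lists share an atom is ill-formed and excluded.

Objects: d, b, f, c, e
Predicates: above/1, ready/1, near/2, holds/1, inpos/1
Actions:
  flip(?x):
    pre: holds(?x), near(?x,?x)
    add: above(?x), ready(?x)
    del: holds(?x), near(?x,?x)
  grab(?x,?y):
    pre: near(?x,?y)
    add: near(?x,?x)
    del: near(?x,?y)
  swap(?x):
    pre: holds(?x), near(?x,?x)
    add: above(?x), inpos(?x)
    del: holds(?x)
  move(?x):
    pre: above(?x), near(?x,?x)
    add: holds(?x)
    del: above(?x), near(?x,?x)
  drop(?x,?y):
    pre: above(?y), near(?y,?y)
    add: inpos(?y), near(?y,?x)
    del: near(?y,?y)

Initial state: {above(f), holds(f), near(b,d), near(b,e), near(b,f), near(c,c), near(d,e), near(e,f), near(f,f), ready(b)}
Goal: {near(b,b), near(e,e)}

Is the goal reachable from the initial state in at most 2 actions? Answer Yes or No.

1. grab(b,d)  →  {above(f), holds(f), near(b,b), near(b,e), near(b,f), near(c,c), near(d,e), near(e,f), near(f,f), ready(b)}
2. grab(e,f)  →  {above(f), holds(f), near(b,b), near(b,e), near(b,f), near(c,c), near(d,e), near(e,e), near(f,f), ready(b)}
optimal plan length = 2; 2 ≤ 2

Yes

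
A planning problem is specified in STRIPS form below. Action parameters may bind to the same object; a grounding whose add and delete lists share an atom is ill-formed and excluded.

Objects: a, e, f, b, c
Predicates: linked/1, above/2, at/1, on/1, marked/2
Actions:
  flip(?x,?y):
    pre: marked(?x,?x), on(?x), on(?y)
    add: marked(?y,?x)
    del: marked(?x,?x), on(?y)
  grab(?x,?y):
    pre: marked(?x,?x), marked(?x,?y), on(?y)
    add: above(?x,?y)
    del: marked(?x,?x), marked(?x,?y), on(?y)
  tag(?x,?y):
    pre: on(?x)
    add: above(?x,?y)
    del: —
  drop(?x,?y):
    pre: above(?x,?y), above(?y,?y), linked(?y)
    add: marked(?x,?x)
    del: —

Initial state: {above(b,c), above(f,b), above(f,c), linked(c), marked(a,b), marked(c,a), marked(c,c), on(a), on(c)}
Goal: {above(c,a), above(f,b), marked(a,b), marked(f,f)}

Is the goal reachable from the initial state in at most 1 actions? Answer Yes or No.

1. grab(c,a)  →  {above(b,c), above(c,a), above(f,b), above(f,c), linked(c), marked(a,b), on(c)}
2. tag(c,c)  →  {above(b,c), above(c,a), above(c,c), above(f,b), above(f,c), linked(c), marked(a,b), on(c)}
3. drop(f,c)  →  {above(b,c), above(c,a), above(c,c), above(f,b), above(f,c), linked(c), marked(a,b), marked(f,f), on(c)}
optimal plan length = 3; 3 > 1

No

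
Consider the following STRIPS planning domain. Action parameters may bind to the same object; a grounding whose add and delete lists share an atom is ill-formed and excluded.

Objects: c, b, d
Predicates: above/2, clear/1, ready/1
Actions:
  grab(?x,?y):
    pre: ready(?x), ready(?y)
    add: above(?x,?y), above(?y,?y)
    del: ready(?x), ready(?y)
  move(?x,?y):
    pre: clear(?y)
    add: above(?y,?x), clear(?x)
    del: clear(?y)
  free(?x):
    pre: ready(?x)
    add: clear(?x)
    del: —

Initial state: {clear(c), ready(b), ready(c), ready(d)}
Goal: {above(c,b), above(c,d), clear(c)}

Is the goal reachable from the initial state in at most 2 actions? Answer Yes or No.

No

1. grab(c,b)  →  {above(b,b), above(c,b), clear(c), ready(d)}
2. move(d,c)  →  {above(b,b), above(c,b), above(c,d), clear(d), ready(d)}
3. move(c,d)  →  {above(b,b), above(c,b), above(c,d), above(d,c), clear(c), ready(d)}
optimal plan length = 3; 3 > 2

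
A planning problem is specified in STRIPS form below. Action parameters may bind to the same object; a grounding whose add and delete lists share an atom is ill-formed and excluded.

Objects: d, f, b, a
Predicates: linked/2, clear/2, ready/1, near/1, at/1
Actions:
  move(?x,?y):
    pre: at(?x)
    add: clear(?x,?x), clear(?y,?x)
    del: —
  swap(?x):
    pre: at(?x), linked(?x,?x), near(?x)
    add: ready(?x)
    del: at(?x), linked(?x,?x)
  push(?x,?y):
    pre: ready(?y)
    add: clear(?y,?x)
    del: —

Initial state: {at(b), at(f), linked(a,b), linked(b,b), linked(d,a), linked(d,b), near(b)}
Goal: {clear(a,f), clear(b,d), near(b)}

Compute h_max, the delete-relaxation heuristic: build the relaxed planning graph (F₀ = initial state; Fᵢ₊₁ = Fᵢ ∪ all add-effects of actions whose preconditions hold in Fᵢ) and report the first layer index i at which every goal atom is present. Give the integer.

2

F0 = init (7 atoms)
F1 = F0 ∪ {clear(a,b), clear(a,f), clear(b,b), clear(b,f), clear(d,b), clear(d,f), clear(f,b), clear(f,f), ready(b)}  (16 atoms)
F2 = F1 ∪ {clear(b,a), clear(b,d)}  (18 atoms)
goal ⊆ F2  ⇒  h_max = 2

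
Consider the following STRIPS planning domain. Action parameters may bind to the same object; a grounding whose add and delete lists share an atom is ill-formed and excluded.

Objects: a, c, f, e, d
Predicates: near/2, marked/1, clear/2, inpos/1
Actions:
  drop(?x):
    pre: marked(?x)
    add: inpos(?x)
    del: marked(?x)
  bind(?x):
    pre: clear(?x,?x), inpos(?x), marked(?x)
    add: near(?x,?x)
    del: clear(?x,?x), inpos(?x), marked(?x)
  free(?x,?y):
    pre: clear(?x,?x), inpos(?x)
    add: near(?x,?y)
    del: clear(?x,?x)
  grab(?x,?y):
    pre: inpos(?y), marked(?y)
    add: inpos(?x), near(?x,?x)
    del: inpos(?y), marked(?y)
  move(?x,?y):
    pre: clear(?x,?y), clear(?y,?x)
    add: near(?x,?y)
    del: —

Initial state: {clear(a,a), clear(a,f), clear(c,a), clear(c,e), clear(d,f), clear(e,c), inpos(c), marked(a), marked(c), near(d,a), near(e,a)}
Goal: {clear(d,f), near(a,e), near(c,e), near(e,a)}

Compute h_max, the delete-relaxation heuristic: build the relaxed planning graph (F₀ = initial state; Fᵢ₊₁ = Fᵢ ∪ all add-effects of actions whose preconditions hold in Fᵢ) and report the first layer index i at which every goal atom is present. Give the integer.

F0 = init (11 atoms)
F1 = F0 ∪ {inpos(a), inpos(d), inpos(e), inpos(f), near(a,a), near(c,e), near(d,d), near(e,c), near(e,e), near(f,f)}  (21 atoms)
F2 = F1 ∪ {near(a,c), near(a,d), near(a,e), near(a,f), near(c,c)}  (26 atoms)
goal ⊆ F2  ⇒  h_max = 2

2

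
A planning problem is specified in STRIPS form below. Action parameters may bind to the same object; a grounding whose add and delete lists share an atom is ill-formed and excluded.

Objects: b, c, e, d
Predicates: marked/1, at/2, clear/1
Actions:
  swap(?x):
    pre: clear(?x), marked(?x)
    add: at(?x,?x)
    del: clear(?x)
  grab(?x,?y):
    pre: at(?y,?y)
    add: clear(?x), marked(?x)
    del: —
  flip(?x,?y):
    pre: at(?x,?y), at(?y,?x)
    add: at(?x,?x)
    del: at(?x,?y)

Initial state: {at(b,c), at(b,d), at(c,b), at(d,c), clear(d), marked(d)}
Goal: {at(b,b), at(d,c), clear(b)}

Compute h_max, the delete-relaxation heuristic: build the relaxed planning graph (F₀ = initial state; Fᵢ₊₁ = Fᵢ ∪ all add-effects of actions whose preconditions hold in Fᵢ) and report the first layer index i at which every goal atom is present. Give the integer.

F0 = init (6 atoms)
F1 = F0 ∪ {at(b,b), at(c,c), at(d,d)}  (9 atoms)
F2 = F1 ∪ {clear(b), clear(c), clear(e), marked(b), marked(c), marked(e)}  (15 atoms)
goal ⊆ F2  ⇒  h_max = 2

2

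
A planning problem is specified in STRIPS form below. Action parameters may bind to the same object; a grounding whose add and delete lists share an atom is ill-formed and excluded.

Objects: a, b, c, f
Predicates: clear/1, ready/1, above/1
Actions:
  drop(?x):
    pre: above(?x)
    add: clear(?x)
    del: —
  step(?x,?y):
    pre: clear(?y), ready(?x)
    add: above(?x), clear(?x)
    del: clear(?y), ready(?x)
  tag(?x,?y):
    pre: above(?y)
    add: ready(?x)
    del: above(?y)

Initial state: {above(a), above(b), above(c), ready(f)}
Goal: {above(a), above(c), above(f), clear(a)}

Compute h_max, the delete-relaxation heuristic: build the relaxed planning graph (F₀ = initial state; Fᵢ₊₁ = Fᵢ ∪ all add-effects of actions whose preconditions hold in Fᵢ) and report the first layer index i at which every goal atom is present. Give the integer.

F0 = init (4 atoms)
F1 = F0 ∪ {clear(a), clear(b), clear(c), ready(a), ready(b), ready(c)}  (10 atoms)
F2 = F1 ∪ {above(f), clear(f)}  (12 atoms)
goal ⊆ F2  ⇒  h_max = 2

2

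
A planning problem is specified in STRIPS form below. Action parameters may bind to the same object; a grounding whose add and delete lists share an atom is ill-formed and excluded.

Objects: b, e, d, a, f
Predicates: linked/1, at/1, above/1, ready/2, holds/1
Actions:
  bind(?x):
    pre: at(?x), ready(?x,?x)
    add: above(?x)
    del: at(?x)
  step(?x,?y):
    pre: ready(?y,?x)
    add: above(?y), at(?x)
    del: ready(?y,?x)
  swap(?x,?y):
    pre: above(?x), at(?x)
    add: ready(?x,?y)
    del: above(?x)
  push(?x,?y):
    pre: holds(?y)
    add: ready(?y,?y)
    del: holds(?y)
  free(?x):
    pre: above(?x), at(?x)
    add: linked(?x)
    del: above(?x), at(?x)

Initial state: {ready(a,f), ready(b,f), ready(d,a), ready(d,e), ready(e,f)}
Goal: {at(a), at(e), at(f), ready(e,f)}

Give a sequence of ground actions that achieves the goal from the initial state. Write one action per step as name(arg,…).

step(e,d); step(a,d); step(f,b)

1. step(e,d)  →  {above(d), at(e), ready(a,f), ready(b,f), ready(d,a), ready(e,f)}
2. step(a,d)  →  {above(d), at(a), at(e), ready(a,f), ready(b,f), ready(e,f)}
3. step(f,b)  →  {above(b), above(d), at(a), at(e), at(f), ready(a,f), ready(e,f)}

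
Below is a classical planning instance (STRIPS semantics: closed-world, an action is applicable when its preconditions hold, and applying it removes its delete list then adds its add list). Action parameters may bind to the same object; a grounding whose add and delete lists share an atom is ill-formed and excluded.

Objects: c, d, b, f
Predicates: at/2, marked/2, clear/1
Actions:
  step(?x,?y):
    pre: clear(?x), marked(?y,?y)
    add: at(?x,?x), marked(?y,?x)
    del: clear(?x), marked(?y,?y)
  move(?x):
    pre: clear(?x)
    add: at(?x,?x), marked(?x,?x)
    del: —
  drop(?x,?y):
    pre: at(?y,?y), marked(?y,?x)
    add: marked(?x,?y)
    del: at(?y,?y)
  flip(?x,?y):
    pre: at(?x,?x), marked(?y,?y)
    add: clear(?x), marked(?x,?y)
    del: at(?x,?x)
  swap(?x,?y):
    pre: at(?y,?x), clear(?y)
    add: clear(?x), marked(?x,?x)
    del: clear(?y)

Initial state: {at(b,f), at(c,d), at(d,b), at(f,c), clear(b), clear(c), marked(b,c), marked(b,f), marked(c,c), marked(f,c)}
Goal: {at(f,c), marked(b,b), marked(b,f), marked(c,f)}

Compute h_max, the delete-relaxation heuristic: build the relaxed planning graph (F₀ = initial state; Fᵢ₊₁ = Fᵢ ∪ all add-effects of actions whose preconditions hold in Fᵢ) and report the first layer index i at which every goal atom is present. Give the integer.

2

F0 = init (10 atoms)
F1 = F0 ∪ {at(b,b), at(c,c), clear(d), clear(f), marked(b,b), marked(c,b), marked(d,d), marked(f,f)}  (18 atoms)
F2 = F1 ∪ {at(d,d), at(f,f), marked(b,d), marked(c,d), marked(c,f), marked(d,b), marked(d,c), marked(d,f), marked(f,b), marked(f,d)}  (28 atoms)
goal ⊆ F2  ⇒  h_max = 2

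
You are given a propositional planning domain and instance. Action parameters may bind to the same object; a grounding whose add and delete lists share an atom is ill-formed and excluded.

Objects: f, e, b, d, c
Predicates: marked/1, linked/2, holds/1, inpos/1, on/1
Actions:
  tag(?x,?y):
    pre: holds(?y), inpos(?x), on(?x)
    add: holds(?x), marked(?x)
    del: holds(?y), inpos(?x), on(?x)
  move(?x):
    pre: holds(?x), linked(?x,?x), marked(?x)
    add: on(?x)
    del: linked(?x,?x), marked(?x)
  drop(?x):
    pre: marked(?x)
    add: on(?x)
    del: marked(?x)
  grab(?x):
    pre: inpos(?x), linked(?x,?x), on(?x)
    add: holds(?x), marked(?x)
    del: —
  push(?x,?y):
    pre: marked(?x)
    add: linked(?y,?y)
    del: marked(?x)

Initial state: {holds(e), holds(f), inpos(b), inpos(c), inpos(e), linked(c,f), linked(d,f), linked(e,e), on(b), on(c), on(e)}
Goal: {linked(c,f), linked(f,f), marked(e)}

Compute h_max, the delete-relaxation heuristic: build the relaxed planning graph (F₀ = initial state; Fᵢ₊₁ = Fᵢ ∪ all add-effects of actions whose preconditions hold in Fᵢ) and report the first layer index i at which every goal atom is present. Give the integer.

2

F0 = init (11 atoms)
F1 = F0 ∪ {holds(b), holds(c), marked(b), marked(c), marked(e)}  (16 atoms)
F2 = F1 ∪ {linked(b,b), linked(c,c), linked(d,d), linked(f,f)}  (20 atoms)
goal ⊆ F2  ⇒  h_max = 2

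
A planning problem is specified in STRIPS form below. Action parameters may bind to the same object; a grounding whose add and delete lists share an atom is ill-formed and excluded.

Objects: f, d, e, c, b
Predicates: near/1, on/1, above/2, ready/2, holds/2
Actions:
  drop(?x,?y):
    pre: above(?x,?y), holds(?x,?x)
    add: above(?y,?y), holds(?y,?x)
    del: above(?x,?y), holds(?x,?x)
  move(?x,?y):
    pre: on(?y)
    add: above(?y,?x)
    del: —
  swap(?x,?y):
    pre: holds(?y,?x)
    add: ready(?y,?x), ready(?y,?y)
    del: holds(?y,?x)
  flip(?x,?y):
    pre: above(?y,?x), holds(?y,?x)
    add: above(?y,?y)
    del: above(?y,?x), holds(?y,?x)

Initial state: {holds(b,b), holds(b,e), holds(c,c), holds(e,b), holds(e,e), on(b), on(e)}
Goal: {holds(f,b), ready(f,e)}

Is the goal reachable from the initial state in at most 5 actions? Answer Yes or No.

Yes

1. move(f,e)  →  {above(e,f), holds(b,b), holds(b,e), holds(c,c), holds(e,b), holds(e,e), on(b), on(e)}
2. drop(e,f)  →  {above(f,f), holds(b,b), holds(b,e), holds(c,c), holds(e,b), holds(f,e), on(b), on(e)}
3. move(f,b)  →  {above(b,f), above(f,f), holds(b,b), holds(b,e), holds(c,c), holds(e,b), holds(f,e), on(b), on(e)}
4. drop(b,f)  →  {above(f,f), holds(b,e), holds(c,c), holds(e,b), holds(f,b), holds(f,e), on(b), on(e)}
5. swap(e,f)  →  {above(f,f), holds(b,e), holds(c,c), holds(e,b), holds(f,b), on(b), on(e), ready(f,e), ready(f,f)}
optimal plan length = 5; 5 ≤ 5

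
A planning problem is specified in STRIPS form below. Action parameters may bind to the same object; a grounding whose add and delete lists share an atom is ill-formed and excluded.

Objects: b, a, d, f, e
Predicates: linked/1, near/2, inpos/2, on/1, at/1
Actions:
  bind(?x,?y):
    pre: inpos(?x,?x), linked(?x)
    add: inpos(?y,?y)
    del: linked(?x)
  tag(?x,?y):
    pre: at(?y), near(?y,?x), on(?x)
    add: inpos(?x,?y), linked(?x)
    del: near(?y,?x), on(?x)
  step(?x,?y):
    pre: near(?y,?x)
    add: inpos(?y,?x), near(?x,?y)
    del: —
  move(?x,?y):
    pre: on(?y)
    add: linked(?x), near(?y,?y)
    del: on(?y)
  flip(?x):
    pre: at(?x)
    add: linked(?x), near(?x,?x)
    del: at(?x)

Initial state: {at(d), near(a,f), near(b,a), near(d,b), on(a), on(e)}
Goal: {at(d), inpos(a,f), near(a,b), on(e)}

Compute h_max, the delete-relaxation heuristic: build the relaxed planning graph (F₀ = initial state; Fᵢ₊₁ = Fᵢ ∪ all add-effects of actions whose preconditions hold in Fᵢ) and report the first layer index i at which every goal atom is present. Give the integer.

F0 = init (6 atoms)
F1 = F0 ∪ {inpos(a,f), inpos(b,a), inpos(d,b), linked(a), linked(b), linked(d), linked(e), linked(f), near(a,a), near(a,b), near(b,d), near(d,d), near(e,e), near(f,a)}  (20 atoms)
goal ⊆ F1  ⇒  h_max = 1

1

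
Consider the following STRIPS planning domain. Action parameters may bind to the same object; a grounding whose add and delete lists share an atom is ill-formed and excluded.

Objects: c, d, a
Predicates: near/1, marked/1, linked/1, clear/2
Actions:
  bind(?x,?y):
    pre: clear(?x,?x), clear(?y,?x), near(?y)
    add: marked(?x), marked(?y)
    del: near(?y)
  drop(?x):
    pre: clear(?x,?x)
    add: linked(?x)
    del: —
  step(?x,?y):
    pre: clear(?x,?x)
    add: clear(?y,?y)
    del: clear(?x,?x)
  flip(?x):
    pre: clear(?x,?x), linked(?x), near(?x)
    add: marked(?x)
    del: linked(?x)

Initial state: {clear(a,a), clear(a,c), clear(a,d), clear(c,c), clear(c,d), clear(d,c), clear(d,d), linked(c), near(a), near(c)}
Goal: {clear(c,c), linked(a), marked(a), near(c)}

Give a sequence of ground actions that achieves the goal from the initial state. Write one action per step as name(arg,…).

bind(c,a); drop(a)

1. bind(c,a)  →  {clear(a,a), clear(a,c), clear(a,d), clear(c,c), clear(c,d), clear(d,c), clear(d,d), linked(c), marked(a), marked(c), near(c)}
2. drop(a)  →  {clear(a,a), clear(a,c), clear(a,d), clear(c,c), clear(c,d), clear(d,c), clear(d,d), linked(a), linked(c), marked(a), marked(c), near(c)}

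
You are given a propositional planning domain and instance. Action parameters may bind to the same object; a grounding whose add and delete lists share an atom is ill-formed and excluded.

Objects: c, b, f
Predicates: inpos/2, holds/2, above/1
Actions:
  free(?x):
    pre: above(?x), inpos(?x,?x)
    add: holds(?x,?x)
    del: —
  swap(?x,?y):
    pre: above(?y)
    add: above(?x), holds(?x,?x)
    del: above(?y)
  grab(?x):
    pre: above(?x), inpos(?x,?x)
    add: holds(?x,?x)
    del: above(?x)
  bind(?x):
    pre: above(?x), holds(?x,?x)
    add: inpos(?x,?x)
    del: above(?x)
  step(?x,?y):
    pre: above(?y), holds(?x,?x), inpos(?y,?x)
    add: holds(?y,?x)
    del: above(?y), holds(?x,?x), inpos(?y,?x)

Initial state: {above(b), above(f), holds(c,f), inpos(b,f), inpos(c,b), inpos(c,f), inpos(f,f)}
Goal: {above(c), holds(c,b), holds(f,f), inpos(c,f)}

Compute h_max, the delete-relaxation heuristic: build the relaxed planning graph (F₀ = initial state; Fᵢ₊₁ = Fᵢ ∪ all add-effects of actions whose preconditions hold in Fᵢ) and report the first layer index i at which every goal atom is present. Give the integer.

F0 = init (7 atoms)
F1 = F0 ∪ {above(c), holds(b,b), holds(c,c), holds(f,f)}  (11 atoms)
F2 = F1 ∪ {holds(b,f), holds(c,b), inpos(b,b), inpos(c,c)}  (15 atoms)
goal ⊆ F2  ⇒  h_max = 2

2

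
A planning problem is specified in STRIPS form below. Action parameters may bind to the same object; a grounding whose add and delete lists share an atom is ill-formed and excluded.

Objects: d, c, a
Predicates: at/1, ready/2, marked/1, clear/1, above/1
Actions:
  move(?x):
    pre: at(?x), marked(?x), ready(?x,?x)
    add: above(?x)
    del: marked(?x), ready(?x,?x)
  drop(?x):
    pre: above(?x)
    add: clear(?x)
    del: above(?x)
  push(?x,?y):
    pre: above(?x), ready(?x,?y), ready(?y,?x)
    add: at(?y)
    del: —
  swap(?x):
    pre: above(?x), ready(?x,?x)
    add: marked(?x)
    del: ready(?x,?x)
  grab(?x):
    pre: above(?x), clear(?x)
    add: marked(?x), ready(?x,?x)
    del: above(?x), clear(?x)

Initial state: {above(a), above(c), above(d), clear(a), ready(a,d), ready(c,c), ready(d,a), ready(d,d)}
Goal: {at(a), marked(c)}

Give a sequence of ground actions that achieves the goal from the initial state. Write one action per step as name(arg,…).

1. push(d,a)  →  {above(a), above(c), above(d), at(a), clear(a), ready(a,d), ready(c,c), ready(d,a), ready(d,d)}
2. swap(c)  →  {above(a), above(c), above(d), at(a), clear(a), marked(c), ready(a,d), ready(d,a), ready(d,d)}

push(d,a); swap(c)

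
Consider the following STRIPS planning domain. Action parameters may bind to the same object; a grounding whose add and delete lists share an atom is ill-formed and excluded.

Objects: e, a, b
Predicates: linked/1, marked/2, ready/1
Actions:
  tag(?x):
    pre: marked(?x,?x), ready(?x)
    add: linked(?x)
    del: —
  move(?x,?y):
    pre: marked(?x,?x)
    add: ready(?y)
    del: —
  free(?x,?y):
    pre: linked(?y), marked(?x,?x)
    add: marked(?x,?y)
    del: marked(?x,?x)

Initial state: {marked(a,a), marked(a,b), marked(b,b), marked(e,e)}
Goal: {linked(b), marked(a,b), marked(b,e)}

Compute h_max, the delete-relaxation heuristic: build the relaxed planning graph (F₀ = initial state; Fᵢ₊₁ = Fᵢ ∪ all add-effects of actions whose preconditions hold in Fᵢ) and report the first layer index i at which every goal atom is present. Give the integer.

F0 = init (4 atoms)
F1 = F0 ∪ {ready(a), ready(b), ready(e)}  (7 atoms)
F2 = F1 ∪ {linked(a), linked(b), linked(e)}  (10 atoms)
F3 = F2 ∪ {marked(a,e), marked(b,a), marked(b,e), marked(e,a), marked(e,b)}  (15 atoms)
goal ⊆ F3  ⇒  h_max = 3

3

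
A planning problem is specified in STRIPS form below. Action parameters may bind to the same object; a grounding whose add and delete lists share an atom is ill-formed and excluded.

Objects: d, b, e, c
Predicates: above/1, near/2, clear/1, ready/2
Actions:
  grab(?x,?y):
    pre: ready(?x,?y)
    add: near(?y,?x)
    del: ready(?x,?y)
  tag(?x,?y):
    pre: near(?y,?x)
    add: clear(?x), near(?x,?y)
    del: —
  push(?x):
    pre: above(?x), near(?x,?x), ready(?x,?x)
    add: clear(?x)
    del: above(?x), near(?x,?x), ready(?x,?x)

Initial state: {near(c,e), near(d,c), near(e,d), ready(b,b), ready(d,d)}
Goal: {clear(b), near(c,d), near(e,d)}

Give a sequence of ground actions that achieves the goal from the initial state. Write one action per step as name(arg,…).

1. grab(b,b)  →  {near(b,b), near(c,e), near(d,c), near(e,d), ready(d,d)}
2. tag(b,b)  →  {clear(b), near(b,b), near(c,e), near(d,c), near(e,d), ready(d,d)}
3. tag(c,d)  →  {clear(b), clear(c), near(b,b), near(c,d), near(c,e), near(d,c), near(e,d), ready(d,d)}

grab(b,b); tag(b,b); tag(c,d)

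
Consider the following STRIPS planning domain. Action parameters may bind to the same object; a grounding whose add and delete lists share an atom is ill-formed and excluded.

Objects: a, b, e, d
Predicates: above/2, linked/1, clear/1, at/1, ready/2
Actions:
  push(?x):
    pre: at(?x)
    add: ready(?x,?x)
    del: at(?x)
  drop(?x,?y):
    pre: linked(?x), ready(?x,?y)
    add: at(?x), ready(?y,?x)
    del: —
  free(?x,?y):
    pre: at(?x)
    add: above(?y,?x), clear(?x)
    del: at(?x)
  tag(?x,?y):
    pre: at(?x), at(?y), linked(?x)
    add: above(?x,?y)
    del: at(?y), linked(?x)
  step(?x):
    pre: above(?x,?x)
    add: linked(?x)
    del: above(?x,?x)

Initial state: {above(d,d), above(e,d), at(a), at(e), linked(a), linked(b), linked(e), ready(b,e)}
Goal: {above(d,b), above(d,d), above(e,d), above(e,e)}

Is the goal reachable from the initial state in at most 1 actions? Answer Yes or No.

1. drop(b,e)  →  {above(d,d), above(e,d), at(a), at(b), at(e), linked(a), linked(b), linked(e), ready(b,e), ready(e,b)}
2. free(b,d)  →  {above(d,b), above(d,d), above(e,d), at(a), at(e), clear(b), linked(a), linked(b), linked(e), ready(b,e), ready(e,b)}
3. free(e,e)  →  {above(d,b), above(d,d), above(e,d), above(e,e), at(a), clear(b), clear(e), linked(a), linked(b), linked(e), ready(b,e), ready(e,b)}
optimal plan length = 3; 3 > 1

No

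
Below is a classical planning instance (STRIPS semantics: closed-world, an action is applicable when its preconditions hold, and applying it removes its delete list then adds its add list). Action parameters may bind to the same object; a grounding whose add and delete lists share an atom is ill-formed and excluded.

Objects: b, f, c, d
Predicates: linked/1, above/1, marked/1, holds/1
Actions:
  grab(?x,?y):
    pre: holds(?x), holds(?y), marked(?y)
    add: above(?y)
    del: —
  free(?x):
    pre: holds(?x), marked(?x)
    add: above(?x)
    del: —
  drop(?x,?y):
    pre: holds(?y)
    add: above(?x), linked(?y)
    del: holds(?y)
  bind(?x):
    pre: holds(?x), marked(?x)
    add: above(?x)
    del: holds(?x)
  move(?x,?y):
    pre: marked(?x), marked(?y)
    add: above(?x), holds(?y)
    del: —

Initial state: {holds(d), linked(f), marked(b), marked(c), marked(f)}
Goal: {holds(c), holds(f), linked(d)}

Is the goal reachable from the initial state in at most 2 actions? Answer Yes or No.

No

1. drop(b,d)  →  {above(b), linked(d), linked(f), marked(b), marked(c), marked(f)}
2. move(b,f)  →  {above(b), holds(f), linked(d), linked(f), marked(b), marked(c), marked(f)}
3. move(b,c)  →  {above(b), holds(c), holds(f), linked(d), linked(f), marked(b), marked(c), marked(f)}
optimal plan length = 3; 3 > 2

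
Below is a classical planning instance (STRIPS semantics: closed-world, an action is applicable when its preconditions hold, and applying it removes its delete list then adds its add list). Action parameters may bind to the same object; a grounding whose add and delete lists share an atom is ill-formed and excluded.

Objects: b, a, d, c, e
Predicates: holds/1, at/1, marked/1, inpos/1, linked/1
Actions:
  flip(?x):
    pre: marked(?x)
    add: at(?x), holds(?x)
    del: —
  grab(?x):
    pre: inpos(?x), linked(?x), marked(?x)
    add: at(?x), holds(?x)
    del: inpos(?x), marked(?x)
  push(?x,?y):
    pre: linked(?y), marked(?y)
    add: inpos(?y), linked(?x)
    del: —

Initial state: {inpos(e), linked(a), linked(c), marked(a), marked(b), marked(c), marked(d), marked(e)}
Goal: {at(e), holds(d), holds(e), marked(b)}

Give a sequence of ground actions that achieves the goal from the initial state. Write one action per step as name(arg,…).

1. flip(d)  →  {at(d), holds(d), inpos(e), linked(a), linked(c), marked(a), marked(b), marked(c), marked(d), marked(e)}
2. flip(e)  →  {at(d), at(e), holds(d), holds(e), inpos(e), linked(a), linked(c), marked(a), marked(b), marked(c), marked(d), marked(e)}

flip(d); flip(e)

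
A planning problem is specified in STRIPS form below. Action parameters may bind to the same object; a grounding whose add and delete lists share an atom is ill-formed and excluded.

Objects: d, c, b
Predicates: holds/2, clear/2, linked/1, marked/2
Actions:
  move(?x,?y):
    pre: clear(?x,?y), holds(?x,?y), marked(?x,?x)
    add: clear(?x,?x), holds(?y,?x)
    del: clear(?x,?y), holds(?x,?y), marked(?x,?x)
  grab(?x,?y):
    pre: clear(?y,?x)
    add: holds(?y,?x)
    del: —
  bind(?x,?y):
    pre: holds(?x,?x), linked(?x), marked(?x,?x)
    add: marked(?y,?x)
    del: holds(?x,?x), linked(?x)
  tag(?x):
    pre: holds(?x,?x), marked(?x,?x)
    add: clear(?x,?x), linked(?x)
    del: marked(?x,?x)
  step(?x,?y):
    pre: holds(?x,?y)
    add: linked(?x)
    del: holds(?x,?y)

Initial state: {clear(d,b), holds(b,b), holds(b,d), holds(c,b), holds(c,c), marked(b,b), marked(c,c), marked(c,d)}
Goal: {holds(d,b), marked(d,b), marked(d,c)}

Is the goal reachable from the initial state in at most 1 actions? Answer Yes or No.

1. grab(b,d)  →  {clear(d,b), holds(b,b), holds(b,d), holds(c,b), holds(c,c), holds(d,b), marked(b,b), marked(c,c), marked(c,d)}
2. step(c,b)  →  {clear(d,b), holds(b,b), holds(b,d), holds(c,c), holds(d,b), linked(c), marked(b,b), marked(c,c), marked(c,d)}
3. bind(c,d)  →  {clear(d,b), holds(b,b), holds(b,d), holds(d,b), marked(b,b), marked(c,c), marked(c,d), marked(d,c)}
4. step(b,d)  →  {clear(d,b), holds(b,b), holds(d,b), linked(b), marked(b,b), marked(c,c), marked(c,d), marked(d,c)}
5. bind(b,d)  →  {clear(d,b), holds(d,b), marked(b,b), marked(c,c), marked(c,d), marked(d,b), marked(d,c)}
optimal plan length = 5; 5 > 1

No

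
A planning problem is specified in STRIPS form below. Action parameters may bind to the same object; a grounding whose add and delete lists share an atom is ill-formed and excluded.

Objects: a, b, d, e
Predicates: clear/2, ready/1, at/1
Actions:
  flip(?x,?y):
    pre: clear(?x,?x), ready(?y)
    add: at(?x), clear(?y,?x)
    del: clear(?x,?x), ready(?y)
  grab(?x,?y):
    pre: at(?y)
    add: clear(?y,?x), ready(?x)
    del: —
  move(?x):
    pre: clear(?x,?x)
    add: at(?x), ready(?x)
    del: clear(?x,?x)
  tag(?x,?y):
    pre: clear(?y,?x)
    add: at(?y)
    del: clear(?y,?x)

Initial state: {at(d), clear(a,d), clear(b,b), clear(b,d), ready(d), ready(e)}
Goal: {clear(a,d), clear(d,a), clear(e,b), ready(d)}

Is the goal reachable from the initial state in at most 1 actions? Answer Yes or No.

No

1. flip(b,e)  →  {at(b), at(d), clear(a,d), clear(b,d), clear(e,b), ready(d)}
2. grab(a,d)  →  {at(b), at(d), clear(a,d), clear(b,d), clear(d,a), clear(e,b), ready(a), ready(d)}
optimal plan length = 2; 2 > 1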